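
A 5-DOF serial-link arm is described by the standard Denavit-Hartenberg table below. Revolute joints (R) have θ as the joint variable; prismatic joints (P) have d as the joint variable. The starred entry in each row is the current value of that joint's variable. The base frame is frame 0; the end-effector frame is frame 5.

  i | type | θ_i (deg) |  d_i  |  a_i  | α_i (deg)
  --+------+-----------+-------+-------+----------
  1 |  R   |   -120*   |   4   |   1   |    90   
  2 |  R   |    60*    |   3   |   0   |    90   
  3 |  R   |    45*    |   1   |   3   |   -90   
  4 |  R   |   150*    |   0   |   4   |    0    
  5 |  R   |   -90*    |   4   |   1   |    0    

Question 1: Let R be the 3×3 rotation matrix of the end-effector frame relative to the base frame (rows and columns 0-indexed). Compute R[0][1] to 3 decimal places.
End-effector y-axis (col 1 of R) = (0.8999,0.3340,-0.2803)
R[0][1] = 0.8999

0.900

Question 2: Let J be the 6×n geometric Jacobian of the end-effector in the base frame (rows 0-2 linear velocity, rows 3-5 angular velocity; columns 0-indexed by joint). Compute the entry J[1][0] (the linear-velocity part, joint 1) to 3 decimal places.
axis z_0 = ẑ; lever o_n−o_0 = (-4.0608,4.6742,2.5055)
cross product → J_v[:, 0] = (-4.6742,-4.0608,0.0000)
J_ω[:, 0] = z_0
entry J[1][0] = -4.0608

-4.061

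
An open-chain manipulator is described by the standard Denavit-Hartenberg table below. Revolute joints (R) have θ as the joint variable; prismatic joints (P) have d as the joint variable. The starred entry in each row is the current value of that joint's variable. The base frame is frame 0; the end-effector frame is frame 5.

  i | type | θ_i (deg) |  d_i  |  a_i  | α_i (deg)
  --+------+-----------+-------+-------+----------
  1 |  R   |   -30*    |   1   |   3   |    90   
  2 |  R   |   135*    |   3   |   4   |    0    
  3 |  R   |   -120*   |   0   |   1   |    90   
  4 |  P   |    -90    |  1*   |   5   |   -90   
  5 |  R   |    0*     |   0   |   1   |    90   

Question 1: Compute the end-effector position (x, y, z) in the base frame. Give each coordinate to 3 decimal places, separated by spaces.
after link 1: o_1 = (2.5981, -1.5000, 1.0000)
after link 2: o_2 = (-1.3514, -2.6839, 3.8284)
after link 3: o_3 = (-0.5149, -3.1668, 4.0872)
after link 4: o_4 = (2.2092, 1.0339, 3.1213)
after link 5: o_5 = (2.7092, 1.8999, 3.1213)

2.709 1.900 3.121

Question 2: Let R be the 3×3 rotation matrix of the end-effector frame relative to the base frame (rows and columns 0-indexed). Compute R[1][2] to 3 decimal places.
-0.129

End-effector z-axis (col 2 of R) = (0.2241,-0.1294,-0.9659)
R[1][2] = -0.1294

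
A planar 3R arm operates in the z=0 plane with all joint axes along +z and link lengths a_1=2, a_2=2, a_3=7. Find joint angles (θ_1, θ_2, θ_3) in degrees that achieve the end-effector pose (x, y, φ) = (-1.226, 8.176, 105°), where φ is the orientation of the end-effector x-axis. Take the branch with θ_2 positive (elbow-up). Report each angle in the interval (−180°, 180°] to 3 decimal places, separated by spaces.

wrist centre = target − a_3·(cos φ, sin φ) = (0.5857, 1.4145)
cos θ_2 = (2.3439−2²−2²)/(2·2·2) = -0.7070; θ_2 = 134.9919° (elbow-up)
β = atan2(1.4145,0.5857) = 67.5062°; ψ = atan2(1.4144,0.5860) = 67.4959°
θ_1 = β − ψ = 0.0103°
θ_3 = φ − θ_1 − θ_2 = -30.0022° (wrapped to (-180°,180°])

0.010 134.992 -30.002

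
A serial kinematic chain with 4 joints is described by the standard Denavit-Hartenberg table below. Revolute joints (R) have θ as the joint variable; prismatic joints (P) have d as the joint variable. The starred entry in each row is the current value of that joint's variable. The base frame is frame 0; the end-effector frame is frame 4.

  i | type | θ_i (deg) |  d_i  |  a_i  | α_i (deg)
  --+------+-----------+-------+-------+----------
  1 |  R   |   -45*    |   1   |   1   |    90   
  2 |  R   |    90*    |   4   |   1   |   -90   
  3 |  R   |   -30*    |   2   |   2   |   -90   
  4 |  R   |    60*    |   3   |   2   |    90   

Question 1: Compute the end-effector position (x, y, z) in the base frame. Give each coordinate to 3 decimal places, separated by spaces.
after link 1: o_1 = (0.7071, -0.7071, 1.0000)
after link 2: o_2 = (-2.1213, -3.5355, 2.0000)
after link 3: o_3 = (-4.2426, -2.8284, 3.7321)
after link 4: o_4 = (-1.5343, -2.5696, 6.0981)

-1.534 -2.570 6.098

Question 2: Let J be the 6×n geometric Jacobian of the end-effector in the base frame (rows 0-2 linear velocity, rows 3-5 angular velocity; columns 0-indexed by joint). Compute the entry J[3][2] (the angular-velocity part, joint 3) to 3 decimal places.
axis z_2 = (-0.7071,0.7071,0.0000); lever o_n−o_2 = (0.5870,0.9659,4.0981)
cross product → J_v[:, 2] = (2.8978,2.8978,-1.0981)
J_ω[:, 2] = z_2
entry J[3][2] = -0.7071

-0.707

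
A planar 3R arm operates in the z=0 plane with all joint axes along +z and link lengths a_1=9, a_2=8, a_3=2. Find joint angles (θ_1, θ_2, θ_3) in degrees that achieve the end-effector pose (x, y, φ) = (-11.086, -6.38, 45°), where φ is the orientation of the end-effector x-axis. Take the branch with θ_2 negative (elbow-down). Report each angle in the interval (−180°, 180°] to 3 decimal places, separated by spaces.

wrist centre = target − a_3·(cos φ, sin φ) = (-12.5002, -7.7942)
cos θ_2 = (217.0051−9²−8²)/(2·9·8) = 0.5000; θ_2 = -59.9977° (elbow-down)
β = atan2(-7.7942,-12.5002) = -148.0554°; ψ = atan2(-6.9280,13.0003) = -28.0538°
θ_1 = β − ψ = -120.0016°
θ_3 = φ − θ_1 − θ_2 = -135.0008° (wrapped to (-180°,180°])

-120.002 -59.998 -135.001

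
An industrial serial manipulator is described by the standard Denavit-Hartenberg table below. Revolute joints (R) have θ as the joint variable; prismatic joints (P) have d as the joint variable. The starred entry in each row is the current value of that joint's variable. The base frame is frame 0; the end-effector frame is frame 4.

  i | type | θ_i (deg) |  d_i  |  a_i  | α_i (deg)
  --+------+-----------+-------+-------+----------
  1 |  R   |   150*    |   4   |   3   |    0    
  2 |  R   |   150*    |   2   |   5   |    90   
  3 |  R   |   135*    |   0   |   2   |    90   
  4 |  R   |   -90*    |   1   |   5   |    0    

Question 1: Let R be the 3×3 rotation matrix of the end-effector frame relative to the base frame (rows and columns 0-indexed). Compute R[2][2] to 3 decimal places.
0.707

End-effector z-axis (col 2 of R) = (0.3536,-0.6124,0.7071)
R[2][2] = 0.7071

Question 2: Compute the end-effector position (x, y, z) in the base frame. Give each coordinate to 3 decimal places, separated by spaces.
3.878 0.282 8.121

after link 1: o_1 = (-2.5981, 1.5000, 4.0000)
after link 2: o_2 = (-0.0981, -2.8301, 6.0000)
after link 3: o_3 = (-0.8052, -1.6054, 7.4142)
after link 4: o_4 = (3.8785, 0.2822, 8.1213)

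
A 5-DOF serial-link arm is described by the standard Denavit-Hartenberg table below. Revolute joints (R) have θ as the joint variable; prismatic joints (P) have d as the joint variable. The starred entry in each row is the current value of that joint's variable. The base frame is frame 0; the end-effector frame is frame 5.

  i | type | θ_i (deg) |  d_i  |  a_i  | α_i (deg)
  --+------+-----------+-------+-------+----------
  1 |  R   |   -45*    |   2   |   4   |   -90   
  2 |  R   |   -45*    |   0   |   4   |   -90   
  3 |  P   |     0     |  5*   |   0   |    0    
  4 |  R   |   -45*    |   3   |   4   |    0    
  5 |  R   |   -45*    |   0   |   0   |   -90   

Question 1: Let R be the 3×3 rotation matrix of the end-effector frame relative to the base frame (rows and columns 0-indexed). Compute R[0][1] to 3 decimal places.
-0.500

End-effector y-axis (col 1 of R) = (-0.5000,0.5000,0.7071)
R[0][1] = -0.5000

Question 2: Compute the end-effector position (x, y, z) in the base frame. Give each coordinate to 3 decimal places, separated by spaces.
12.243 -8.243 1.172

after link 1: o_1 = (2.8284, -2.8284, 2.0000)
after link 2: o_2 = (4.8284, -4.8284, 4.8284)
after link 3: o_3 = (7.3284, -7.3284, 1.2929)
after link 4: o_4 = (12.2426, -8.2426, 1.1716)
after link 5: o_5 = (12.2426, -8.2426, 1.1716)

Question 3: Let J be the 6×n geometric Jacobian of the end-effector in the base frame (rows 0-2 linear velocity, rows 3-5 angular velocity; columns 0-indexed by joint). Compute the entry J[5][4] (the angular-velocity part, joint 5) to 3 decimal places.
axis z_4 = (0.5000,-0.5000,-0.7071); lever o_n−o_4 = (0.0000,0.0000,0.0000)
cross product → J_v[:, 4] = (0.0000,-0.0000,0.0000)
J_ω[:, 4] = z_4
entry J[5][4] = -0.7071

-0.707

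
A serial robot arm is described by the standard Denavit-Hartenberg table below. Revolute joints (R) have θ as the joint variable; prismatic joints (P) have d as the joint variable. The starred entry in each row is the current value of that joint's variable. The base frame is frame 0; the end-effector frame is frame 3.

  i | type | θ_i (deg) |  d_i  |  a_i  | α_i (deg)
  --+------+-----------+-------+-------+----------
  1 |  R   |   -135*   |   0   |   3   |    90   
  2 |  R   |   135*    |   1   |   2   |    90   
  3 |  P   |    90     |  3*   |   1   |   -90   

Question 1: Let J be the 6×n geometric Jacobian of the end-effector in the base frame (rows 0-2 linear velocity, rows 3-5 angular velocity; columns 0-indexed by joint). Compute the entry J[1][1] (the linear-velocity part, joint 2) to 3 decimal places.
2.500

axis z_1 = (-0.7071,0.7071,0.0000); lever o_n−o_1 = (-1.9142,0.9142,3.5355)
cross product → J_v[:, 1] = (2.5000,2.5000,0.7071)
J_ω[:, 1] = z_1
entry J[1][1] = 2.5000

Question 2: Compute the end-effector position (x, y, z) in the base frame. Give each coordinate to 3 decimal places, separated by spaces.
after link 1: o_1 = (-2.1213, -2.1213, 0.0000)
after link 2: o_2 = (-1.8284, -0.4142, 1.4142)
after link 3: o_3 = (-4.0355, -1.2071, 3.5355)

-4.036 -1.207 3.536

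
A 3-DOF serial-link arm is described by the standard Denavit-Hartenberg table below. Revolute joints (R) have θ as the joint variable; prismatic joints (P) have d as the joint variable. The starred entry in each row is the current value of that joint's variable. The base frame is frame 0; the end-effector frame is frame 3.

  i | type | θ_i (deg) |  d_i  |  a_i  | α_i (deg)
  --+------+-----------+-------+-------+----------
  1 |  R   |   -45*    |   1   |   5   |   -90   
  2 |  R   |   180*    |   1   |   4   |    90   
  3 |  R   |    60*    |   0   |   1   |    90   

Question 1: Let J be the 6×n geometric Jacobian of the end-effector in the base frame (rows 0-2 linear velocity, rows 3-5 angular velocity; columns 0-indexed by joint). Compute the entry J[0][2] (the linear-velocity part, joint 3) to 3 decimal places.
axis z_2 = (0.0000,0.0000,-1.0000); lever o_n−o_2 = (0.2588,0.9659,0.0000)
cross product → J_v[:, 2] = (0.9659,-0.2588,0.0000)
J_ω[:, 2] = z_2
entry J[0][2] = 0.9659

0.966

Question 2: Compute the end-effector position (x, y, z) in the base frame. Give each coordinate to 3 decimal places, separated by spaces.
1.673 0.966 1.000

after link 1: o_1 = (3.5355, -3.5355, 1.0000)
after link 2: o_2 = (1.4142, 0.0000, 1.0000)
after link 3: o_3 = (1.6730, 0.9659, 1.0000)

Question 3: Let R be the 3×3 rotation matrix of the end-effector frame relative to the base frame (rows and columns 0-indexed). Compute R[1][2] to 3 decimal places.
End-effector z-axis (col 2 of R) = (-0.9659,0.2588,-0.0000)
R[1][2] = 0.2588

0.259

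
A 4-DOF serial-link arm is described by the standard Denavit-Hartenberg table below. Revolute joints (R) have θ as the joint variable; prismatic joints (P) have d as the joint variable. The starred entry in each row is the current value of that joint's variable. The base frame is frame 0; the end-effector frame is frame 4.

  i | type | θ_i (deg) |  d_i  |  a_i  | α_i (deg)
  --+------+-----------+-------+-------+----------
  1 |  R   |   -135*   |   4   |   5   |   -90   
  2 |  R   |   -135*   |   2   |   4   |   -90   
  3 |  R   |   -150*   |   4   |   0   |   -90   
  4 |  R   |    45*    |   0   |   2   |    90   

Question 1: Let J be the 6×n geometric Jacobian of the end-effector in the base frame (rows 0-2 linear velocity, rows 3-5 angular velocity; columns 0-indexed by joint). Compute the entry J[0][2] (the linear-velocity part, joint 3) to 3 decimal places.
axis z_2 = (-0.5000,-0.5000,0.7071); lever o_n−o_2 = (-1.4053,-2.4053,0.9624)
cross product → J_v[:, 2] = (1.2196,-0.5125,0.5000)
J_ω[:, 2] = z_2
entry J[0][2] = 1.2196

1.220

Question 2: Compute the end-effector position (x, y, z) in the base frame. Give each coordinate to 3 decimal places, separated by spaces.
-1.527 -5.355 7.791

after link 1: o_1 = (-3.5355, -3.5355, 4.0000)
after link 2: o_2 = (-0.1213, -2.9497, 6.8284)
after link 3: o_3 = (-2.1213, -4.9497, 9.6569)
after link 4: o_4 = (-1.5266, -5.3550, 7.7908)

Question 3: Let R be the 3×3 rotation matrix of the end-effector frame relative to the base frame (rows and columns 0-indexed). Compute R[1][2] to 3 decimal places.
End-effector z-axis (col 2 of R) = (-0.4097,-0.9097,0.0670)
R[1][2] = -0.9097

-0.910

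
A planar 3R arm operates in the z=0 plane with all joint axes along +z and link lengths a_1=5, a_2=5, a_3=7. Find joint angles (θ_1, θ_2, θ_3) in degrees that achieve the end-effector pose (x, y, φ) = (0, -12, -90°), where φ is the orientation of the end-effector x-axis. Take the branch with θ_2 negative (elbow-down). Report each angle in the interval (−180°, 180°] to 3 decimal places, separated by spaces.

wrist centre = target − a_3·(cos φ, sin φ) = (-0.0000, -5.0000)
cos θ_2 = (25.0000−5²−5²)/(2·5·5) = -0.5000; θ_2 = -120.0000° (elbow-down)
β = atan2(-5.0000,-0.0000) = -90.0000°; ψ = atan2(-4.3301,2.5000) = -60.0000°
θ_1 = β − ψ = -30.0000°
θ_3 = φ − θ_1 − θ_2 = 60.0000° (wrapped to (-180°,180°])

-30.000 -120.000 60.000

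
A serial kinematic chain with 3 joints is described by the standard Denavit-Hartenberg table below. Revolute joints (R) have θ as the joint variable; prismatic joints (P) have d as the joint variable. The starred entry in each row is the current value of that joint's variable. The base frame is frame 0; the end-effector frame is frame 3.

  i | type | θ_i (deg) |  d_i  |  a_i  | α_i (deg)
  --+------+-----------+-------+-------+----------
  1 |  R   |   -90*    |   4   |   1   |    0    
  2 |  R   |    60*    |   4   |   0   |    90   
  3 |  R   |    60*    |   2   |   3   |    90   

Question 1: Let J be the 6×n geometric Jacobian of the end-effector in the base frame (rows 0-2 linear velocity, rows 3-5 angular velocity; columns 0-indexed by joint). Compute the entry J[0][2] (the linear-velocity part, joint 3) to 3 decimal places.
axis z_2 = (-0.5000,-0.8660,0.0000); lever o_n−o_2 = (0.2990,-2.4821,2.5981)
cross product → J_v[:, 2] = (-2.2500,1.2990,1.5000)
J_ω[:, 2] = z_2
entry J[0][2] = -2.2500

-2.250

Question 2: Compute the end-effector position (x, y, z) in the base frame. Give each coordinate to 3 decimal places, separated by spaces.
after link 1: o_1 = (0.0000, -1.0000, 4.0000)
after link 2: o_2 = (0.0000, -1.0000, 8.0000)
after link 3: o_3 = (0.2990, -3.4821, 10.5981)

0.299 -3.482 10.598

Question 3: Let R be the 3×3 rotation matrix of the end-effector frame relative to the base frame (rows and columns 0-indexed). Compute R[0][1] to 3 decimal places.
-0.500

End-effector y-axis (col 1 of R) = (-0.5000,-0.8660,0.0000)
R[0][1] = -0.5000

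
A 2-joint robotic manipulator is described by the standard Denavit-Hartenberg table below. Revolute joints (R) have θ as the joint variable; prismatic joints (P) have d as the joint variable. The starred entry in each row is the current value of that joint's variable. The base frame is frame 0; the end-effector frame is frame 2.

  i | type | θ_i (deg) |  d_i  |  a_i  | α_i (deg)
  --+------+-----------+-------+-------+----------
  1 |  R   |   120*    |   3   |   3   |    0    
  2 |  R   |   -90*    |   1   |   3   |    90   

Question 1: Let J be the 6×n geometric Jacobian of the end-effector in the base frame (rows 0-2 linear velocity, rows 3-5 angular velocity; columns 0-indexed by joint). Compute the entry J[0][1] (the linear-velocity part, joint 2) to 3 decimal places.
-1.500

axis z_1 = (0.0000,0.0000,1.0000); lever o_n−o_1 = (2.5981,1.5000,1.0000)
cross product → J_v[:, 1] = (-1.5000,2.5981,0.0000)
J_ω[:, 1] = z_1
entry J[0][1] = -1.5000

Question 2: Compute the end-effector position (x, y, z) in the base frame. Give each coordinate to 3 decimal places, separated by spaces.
after link 1: o_1 = (-1.5000, 2.5981, 3.0000)
after link 2: o_2 = (1.0981, 4.0981, 4.0000)

1.098 4.098 4.000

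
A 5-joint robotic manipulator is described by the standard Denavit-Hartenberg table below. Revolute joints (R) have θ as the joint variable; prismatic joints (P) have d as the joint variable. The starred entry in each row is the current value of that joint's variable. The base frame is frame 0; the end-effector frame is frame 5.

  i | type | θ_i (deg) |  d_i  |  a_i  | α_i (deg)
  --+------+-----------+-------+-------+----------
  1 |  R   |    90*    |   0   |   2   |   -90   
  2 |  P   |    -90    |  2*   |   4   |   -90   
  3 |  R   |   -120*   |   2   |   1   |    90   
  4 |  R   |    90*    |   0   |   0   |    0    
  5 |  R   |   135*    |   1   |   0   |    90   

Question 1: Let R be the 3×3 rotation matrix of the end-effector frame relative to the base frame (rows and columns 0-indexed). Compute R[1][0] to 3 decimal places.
-0.707

End-effector x-axis (col 0 of R) = (0.6124,-0.7071,0.3536)
R[1][0] = -0.7071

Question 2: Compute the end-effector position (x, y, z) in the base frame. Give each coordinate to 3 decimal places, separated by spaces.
-2.366 4.000 2.634

after link 1: o_1 = (0.0000, 2.0000, 0.0000)
after link 2: o_2 = (-2.0000, 2.0000, 4.0000)
after link 3: o_3 = (-2.8660, 4.0000, 3.5000)
after link 4: o_4 = (-2.8660, 4.0000, 3.5000)
after link 5: o_5 = (-2.3660, 4.0000, 2.6340)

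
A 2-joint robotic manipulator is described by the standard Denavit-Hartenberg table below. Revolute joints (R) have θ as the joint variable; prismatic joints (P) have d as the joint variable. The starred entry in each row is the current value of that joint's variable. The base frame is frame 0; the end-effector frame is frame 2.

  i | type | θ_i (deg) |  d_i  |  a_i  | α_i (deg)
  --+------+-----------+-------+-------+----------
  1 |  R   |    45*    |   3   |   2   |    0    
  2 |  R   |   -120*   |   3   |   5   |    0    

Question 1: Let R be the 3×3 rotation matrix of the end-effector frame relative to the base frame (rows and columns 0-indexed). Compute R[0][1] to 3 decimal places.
0.966

End-effector y-axis (col 1 of R) = (0.9659,0.2588,0.0000)
R[0][1] = 0.9659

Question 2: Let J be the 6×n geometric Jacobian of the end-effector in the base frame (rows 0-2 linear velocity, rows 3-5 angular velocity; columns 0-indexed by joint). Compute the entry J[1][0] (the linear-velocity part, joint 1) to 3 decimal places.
2.708

axis z_0 = ẑ; lever o_n−o_0 = (2.7083,-3.4154,6.0000)
cross product → J_v[:, 0] = (3.4154,2.7083,-0.0000)
J_ω[:, 0] = z_0
entry J[1][0] = 2.7083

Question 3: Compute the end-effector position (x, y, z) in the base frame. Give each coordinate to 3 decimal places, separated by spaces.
after link 1: o_1 = (1.4142, 1.4142, 3.0000)
after link 2: o_2 = (2.7083, -3.4154, 6.0000)

2.708 -3.415 6.000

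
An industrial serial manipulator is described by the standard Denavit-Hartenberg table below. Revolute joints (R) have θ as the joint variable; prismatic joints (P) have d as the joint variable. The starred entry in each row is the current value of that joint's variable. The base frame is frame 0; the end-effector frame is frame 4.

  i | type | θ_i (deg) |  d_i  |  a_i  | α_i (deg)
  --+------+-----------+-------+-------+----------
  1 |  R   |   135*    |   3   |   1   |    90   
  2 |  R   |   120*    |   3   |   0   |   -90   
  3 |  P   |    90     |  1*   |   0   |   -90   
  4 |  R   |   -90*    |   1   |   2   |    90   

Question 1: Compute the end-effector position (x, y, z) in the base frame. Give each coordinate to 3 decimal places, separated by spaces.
after link 1: o_1 = (-0.7071, 0.7071, 3.0000)
after link 2: o_2 = (1.4142, 2.8284, 3.0000)
after link 3: o_3 = (2.0266, 2.2161, 2.5000)
after link 4: o_4 = (2.8978, 1.3449, 0.6340)

2.898 1.345 0.634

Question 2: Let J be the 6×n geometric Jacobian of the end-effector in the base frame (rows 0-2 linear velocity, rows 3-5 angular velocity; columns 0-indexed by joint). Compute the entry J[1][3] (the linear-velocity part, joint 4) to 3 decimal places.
-1.414

axis z_3 = (-0.3536,0.3536,-0.8660); lever o_n−o_3 = (0.8712,-0.8712,-1.8660)
cross product → J_v[:, 3] = (-1.4142,-1.4142,-0.0000)
J_ω[:, 3] = z_3
entry J[1][3] = -1.4142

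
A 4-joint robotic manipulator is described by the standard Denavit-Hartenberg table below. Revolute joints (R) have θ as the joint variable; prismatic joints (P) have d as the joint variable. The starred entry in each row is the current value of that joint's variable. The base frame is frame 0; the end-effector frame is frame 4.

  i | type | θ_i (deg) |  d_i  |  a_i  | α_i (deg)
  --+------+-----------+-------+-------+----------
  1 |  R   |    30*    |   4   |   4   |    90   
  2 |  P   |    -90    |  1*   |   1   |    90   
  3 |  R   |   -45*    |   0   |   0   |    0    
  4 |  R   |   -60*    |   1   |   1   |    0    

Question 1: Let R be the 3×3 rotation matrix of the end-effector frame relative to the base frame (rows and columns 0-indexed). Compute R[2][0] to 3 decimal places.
0.259

End-effector x-axis (col 0 of R) = (-0.4830,0.8365,0.2588)
R[2][0] = 0.2588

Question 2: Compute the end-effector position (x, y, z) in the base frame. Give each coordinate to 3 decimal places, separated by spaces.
after link 1: o_1 = (3.4641, 2.0000, 4.0000)
after link 2: o_2 = (3.9641, 1.1340, 3.0000)
after link 3: o_3 = (3.9641, 1.1340, 3.0000)
after link 4: o_4 = (2.6151, 1.4705, 3.2588)

2.615 1.470 3.259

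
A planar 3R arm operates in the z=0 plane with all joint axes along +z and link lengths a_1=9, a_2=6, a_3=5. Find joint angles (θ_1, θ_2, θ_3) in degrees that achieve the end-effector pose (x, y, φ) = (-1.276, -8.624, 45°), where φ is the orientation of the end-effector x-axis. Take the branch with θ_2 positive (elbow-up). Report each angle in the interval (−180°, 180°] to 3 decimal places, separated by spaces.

wrist centre = target − a_3·(cos φ, sin φ) = (-4.8115, -12.1595)
cos θ_2 = (171.0051−9²−6²)/(2·9·6) = 0.5000; θ_2 = 59.9969° (elbow-up)
β = atan2(-12.1595,-4.8115) = -111.5887°; ψ = atan2(5.1960,12.0003) = 23.4121°
θ_1 = β − ψ = -135.0008°
θ_3 = φ − θ_1 − θ_2 = 120.0039° (wrapped to (-180°,180°])

-135.001 59.997 120.004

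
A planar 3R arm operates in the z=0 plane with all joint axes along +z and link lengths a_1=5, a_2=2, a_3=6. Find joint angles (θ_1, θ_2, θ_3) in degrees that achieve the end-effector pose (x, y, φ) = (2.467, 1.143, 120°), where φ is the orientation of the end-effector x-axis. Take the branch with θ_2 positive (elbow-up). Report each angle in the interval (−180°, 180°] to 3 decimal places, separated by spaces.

-45.009 30.025 134.984

wrist centre = target − a_3·(cos φ, sin φ) = (5.4670, -4.0532)
cos θ_2 = (46.3161−5²−2²)/(2·5·2) = 0.8658; θ_2 = 30.0251° (elbow-up)
β = atan2(-4.0532,5.4670) = -36.5527°; ψ = atan2(1.0008,6.7316) = 8.4560°
θ_1 = β − ψ = -45.0086°
θ_3 = φ − θ_1 − θ_2 = 134.9836° (wrapped to (-180°,180°])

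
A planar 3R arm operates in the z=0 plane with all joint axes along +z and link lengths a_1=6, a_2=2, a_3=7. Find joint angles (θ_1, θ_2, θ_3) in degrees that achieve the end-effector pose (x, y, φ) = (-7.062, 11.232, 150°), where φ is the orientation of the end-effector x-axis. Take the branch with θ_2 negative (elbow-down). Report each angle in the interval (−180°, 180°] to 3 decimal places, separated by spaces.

wrist centre = target − a_3·(cos φ, sin φ) = (-0.9998, 7.7320)
cos θ_2 = (60.7835−6²−2²)/(2·6·2) = 0.8660; θ_2 = -30.0054° (elbow-down)
β = atan2(7.7320,-0.9998) = 97.3680°; ψ = atan2(-1.0002,7.7320) = -7.3705°
θ_1 = β − ψ = 104.7386°
θ_3 = φ − θ_1 − θ_2 = 75.2669° (wrapped to (-180°,180°])

104.739 -30.005 75.267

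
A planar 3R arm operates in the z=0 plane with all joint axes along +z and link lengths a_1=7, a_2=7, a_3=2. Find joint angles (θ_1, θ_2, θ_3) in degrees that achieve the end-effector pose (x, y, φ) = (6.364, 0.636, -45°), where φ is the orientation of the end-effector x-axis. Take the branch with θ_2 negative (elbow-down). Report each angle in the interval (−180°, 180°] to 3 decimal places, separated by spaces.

89.999 -135.000 0.000

wrist centre = target − a_3·(cos φ, sin φ) = (4.9498, 2.0502)
cos θ_2 = (28.7038−7²−7²)/(2·7·7) = -0.7071; θ_2 = -134.9998° (elbow-down)
β = atan2(2.0502,4.9498) = 22.4995°; ψ = atan2(-4.9498,2.0503) = -67.4999°
θ_1 = β − ψ = 89.9994°
θ_3 = φ − θ_1 − θ_2 = 0.0005° (wrapped to (-180°,180°])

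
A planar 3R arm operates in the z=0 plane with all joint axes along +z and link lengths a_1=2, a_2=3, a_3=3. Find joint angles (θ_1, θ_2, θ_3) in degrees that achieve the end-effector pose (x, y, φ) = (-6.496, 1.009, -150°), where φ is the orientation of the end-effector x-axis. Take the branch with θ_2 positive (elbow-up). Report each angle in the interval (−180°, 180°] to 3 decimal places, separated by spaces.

wrist centre = target − a_3·(cos φ, sin φ) = (-3.8979, 2.5090)
cos θ_2 = (21.4889−2²−3²)/(2·2·3) = 0.7074; θ_2 = 44.9756° (elbow-up)
β = atan2(2.5090,-3.8979) = 147.2316°; ψ = atan2(2.1204,4.1222) = 27.2207°
θ_1 = β − ψ = 120.0109°
θ_3 = φ − θ_1 − θ_2 = 45.0135° (wrapped to (-180°,180°])

120.011 44.976 45.013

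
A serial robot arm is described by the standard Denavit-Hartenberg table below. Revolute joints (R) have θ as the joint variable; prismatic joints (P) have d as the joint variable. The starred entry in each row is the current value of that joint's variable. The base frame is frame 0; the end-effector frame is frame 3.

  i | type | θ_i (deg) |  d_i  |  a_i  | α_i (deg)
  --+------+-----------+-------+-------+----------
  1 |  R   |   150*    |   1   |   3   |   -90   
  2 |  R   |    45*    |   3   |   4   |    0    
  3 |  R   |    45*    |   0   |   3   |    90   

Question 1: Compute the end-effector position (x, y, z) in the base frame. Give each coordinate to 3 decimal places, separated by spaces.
-6.548 0.316 -4.828

after link 1: o_1 = (-2.5981, 1.5000, 1.0000)
after link 2: o_2 = (-6.5476, 0.3161, -1.8284)
after link 3: o_3 = (-6.5476, 0.3161, -4.8284)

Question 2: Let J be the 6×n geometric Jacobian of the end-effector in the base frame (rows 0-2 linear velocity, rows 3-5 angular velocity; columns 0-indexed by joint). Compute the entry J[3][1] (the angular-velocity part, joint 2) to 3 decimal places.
axis z_1 = (-0.5000,-0.8660,0.0000); lever o_n−o_1 = (-3.9495,-1.1839,-5.8284)
cross product → J_v[:, 1] = (5.0476,-2.9142,-2.8284)
J_ω[:, 1] = z_1
entry J[3][1] = -0.5000

-0.500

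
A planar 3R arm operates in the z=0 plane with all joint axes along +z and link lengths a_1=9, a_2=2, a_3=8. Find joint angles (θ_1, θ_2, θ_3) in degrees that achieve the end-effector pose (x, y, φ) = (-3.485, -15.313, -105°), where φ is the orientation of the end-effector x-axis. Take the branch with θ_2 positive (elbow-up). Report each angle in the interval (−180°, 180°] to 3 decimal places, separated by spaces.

-111.122 135.005 -128.883

wrist centre = target − a_3·(cos φ, sin φ) = (-1.4144, -7.5856)
cos θ_2 = (59.5419−9²−2²)/(2·9·2) = -0.7072; θ_2 = 135.0051° (elbow-up)
β = atan2(-7.5856,-1.4144) = -100.5624°; ψ = atan2(1.4141,7.5857) = 10.5596°
θ_1 = β − ψ = -111.1220°
θ_3 = φ − θ_1 − θ_2 = -128.8831° (wrapped to (-180°,180°])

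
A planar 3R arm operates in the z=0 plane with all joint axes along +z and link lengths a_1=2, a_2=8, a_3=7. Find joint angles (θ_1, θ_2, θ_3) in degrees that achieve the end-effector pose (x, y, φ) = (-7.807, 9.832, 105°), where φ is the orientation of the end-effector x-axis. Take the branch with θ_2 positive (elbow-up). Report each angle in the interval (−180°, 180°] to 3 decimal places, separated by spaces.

29.996 135.003 -59.999

wrist centre = target − a_3·(cos φ, sin φ) = (-5.9953, 3.0705)
cos θ_2 = (45.3713−2²−8²)/(2·2·8) = -0.7071; θ_2 = 135.0032° (elbow-up)
β = atan2(3.0705,-5.9953) = 152.8804°; ψ = atan2(5.6565,-3.6572) = 122.8843°
θ_1 = β − ψ = 29.9962°
θ_3 = φ − θ_1 − θ_2 = -59.9994° (wrapped to (-180°,180°])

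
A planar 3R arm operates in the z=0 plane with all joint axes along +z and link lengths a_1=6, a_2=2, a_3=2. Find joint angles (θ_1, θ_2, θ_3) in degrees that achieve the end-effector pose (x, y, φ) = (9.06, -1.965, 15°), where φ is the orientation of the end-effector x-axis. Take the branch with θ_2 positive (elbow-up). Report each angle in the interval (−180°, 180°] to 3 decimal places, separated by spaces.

wrist centre = target − a_3·(cos φ, sin φ) = (7.1281, -2.4826)
cos θ_2 = (56.9740−6²−2²)/(2·6·2) = 0.7072; θ_2 = 44.9884° (elbow-up)
β = atan2(-2.4826,7.1281) = -19.2025°; ψ = atan2(1.4139,7.4145) = 10.7965°
θ_1 = β − ψ = -29.9991°
θ_3 = φ − θ_1 − θ_2 = 0.0107° (wrapped to (-180°,180°])

-29.999 44.988 0.011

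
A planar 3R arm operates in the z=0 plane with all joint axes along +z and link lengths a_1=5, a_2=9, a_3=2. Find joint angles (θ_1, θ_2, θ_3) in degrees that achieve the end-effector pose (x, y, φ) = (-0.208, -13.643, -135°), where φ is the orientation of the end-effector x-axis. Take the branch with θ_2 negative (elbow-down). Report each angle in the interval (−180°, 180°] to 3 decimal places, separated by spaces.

-44.999 -60.001 -30.000

wrist centre = target − a_3·(cos φ, sin φ) = (1.2062, -12.2288)
cos θ_2 = (150.9982−5²−9²)/(2·5·9) = 0.5000; θ_2 = -60.0013° (elbow-down)
β = atan2(-12.2288,1.2062) = -84.3667°; ψ = atan2(-7.7943,9.4998) = -39.3679°
θ_1 = β − ψ = -44.9988°
θ_3 = φ − θ_1 − θ_2 = -29.9999° (wrapped to (-180°,180°])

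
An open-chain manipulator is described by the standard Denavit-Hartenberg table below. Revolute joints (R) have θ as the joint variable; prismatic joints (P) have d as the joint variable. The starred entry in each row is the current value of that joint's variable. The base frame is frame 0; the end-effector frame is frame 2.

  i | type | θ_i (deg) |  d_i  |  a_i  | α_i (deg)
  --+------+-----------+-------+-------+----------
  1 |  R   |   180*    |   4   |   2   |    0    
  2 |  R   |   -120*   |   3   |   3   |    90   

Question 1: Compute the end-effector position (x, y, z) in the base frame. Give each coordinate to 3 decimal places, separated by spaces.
-0.500 2.598 7.000

after link 1: o_1 = (-2.0000, 0.0000, 4.0000)
after link 2: o_2 = (-0.5000, 2.5981, 7.0000)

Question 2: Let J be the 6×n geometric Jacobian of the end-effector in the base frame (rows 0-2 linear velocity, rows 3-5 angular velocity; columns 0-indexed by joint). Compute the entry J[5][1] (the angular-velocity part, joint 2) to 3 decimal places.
axis z_1 = (0.0000,0.0000,1.0000); lever o_n−o_1 = (1.5000,2.5981,3.0000)
cross product → J_v[:, 1] = (-2.5981,1.5000,0.0000)
J_ω[:, 1] = z_1
entry J[5][1] = 1.0000

1.000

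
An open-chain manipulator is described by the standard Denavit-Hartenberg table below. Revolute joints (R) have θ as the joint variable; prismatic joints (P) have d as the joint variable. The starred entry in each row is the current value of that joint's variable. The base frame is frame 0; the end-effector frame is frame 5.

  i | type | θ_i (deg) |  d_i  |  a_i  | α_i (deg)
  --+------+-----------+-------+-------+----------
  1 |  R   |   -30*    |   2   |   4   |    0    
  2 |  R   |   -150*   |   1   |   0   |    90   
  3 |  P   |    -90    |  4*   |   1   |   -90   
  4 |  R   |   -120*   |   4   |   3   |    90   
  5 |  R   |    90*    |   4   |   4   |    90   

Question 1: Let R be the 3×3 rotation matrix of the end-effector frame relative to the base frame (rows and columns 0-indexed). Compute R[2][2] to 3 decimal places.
0.500

End-effector z-axis (col 2 of R) = (0.0000,0.8660,0.5000)
R[2][2] = 0.5000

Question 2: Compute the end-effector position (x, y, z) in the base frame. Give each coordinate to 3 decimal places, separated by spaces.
-4.536 2.598 6.964

after link 1: o_1 = (3.4641, -2.0000, 2.0000)
after link 2: o_2 = (3.4641, -2.0000, 3.0000)
after link 3: o_3 = (3.4641, 2.0000, 2.0000)
after link 4: o_4 = (-0.5359, 4.5981, 3.5000)
after link 5: o_5 = (-4.5359, 2.5981, 6.9641)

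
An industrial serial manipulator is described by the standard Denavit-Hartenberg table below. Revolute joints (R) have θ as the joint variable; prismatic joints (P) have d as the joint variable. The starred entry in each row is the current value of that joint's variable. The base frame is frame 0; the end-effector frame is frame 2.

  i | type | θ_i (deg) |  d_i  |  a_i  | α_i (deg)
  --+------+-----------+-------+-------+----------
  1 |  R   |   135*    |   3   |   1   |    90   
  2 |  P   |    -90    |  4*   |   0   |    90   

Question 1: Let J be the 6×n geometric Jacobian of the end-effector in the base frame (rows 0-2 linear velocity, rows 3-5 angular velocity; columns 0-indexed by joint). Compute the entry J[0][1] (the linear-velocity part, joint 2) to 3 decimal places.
prismatic axis z_1 = (0.7071,0.7071,0.0000)
J_v[:, 1] = z_1; J_ω[:, 1] = (0,0,0)
entry J[0][1] = 0.7071

0.707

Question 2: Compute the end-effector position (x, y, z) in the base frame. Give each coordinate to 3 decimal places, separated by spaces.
2.121 3.536 3.000

after link 1: o_1 = (-0.7071, 0.7071, 3.0000)
after link 2: o_2 = (2.1213, 3.5355, 3.0000)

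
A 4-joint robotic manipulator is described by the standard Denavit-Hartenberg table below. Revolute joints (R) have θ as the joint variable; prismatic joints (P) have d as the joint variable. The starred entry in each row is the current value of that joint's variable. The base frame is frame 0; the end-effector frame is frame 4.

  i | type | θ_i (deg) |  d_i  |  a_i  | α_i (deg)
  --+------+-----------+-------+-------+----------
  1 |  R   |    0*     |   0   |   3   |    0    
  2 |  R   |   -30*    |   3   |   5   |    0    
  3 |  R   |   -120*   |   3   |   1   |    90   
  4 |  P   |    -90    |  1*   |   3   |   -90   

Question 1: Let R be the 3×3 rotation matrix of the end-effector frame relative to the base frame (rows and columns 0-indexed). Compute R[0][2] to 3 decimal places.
-0.866

End-effector z-axis (col 2 of R) = (-0.8660,-0.5000,0.0000)
R[0][2] = -0.8660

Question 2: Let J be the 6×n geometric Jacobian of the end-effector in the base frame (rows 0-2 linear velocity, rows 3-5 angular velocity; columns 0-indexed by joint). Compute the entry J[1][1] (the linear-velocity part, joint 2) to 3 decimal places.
2.964

axis z_1 = (0.0000,0.0000,1.0000); lever o_n−o_1 = (2.9641,-2.1340,3.0000)
cross product → J_v[:, 1] = (2.1340,2.9641,-0.0000)
J_ω[:, 1] = z_1
entry J[1][1] = 2.9641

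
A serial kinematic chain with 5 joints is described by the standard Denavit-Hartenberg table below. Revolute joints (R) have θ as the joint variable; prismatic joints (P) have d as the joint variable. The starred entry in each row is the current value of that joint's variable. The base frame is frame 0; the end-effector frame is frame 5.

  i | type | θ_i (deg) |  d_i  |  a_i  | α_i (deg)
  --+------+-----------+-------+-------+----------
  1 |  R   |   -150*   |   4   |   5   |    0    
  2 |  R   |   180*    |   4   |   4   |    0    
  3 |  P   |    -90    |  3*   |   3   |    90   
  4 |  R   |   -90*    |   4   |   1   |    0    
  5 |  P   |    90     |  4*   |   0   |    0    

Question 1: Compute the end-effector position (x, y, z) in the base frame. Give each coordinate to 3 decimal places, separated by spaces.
after link 1: o_1 = (-4.3301, -2.5000, 4.0000)
after link 2: o_2 = (-0.8660, -0.5000, 8.0000)
after link 3: o_3 = (0.6340, -3.0981, 11.0000)
after link 4: o_4 = (-2.8301, -5.0981, 10.0000)
after link 5: o_5 = (-6.2942, -7.0981, 10.0000)

-6.294 -7.098 10.000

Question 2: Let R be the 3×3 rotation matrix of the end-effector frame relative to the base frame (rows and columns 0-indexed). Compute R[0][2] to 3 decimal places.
-0.866

End-effector z-axis (col 2 of R) = (-0.8660,-0.5000,0.0000)
R[0][2] = -0.8660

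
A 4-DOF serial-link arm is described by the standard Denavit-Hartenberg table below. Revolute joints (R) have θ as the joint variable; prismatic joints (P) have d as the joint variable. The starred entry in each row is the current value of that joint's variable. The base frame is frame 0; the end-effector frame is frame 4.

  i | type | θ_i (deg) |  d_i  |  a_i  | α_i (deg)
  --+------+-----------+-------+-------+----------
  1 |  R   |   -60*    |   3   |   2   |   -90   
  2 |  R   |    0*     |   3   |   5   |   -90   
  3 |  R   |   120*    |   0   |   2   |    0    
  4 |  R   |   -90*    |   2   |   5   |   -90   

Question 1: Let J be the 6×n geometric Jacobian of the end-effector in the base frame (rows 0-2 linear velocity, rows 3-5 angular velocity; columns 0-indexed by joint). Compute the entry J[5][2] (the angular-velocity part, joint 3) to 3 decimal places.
axis z_2 = (0.0000,0.0000,-1.0000); lever o_n−o_2 = (-2.0000,-5.0000,-2.0000)
cross product → J_v[:, 2] = (-5.0000,2.0000,-0.0000)
J_ω[:, 2] = z_2
entry J[5][2] = -1.0000

-1.000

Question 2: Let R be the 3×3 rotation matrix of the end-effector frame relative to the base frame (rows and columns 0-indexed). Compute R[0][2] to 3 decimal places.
End-effector z-axis (col 2 of R) = (-1.0000,-0.0000,-0.0000)
R[0][2] = -1.0000

-1.000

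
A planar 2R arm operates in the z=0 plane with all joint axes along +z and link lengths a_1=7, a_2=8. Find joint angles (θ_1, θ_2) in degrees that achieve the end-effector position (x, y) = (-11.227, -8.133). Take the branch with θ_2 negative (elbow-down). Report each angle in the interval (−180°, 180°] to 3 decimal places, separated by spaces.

-119.996 -45.003

cos θ_2 = (192.1912−7²−8²)/(2·7·8) = 0.7071; θ_2 = -45.0034° (elbow-down)
β = atan2(-8.1330,-11.2270) = -144.0799°; ψ = atan2(-5.6572,12.6565) = -24.0836°
θ_1 = β − ψ = -119.9963°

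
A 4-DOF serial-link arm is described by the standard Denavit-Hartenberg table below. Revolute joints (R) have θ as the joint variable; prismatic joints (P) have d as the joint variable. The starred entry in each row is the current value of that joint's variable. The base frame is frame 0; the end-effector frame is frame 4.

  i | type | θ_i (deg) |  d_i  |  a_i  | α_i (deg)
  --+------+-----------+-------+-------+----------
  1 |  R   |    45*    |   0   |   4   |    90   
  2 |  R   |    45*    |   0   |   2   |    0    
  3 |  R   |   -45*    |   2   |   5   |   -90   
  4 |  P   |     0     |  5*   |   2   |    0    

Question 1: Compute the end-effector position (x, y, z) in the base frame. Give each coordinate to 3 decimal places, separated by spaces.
after link 1: o_1 = (2.8284, 2.8284, 0.0000)
after link 2: o_2 = (3.8284, 3.8284, 1.4142)
after link 3: o_3 = (8.7782, 5.9497, 1.4142)
after link 4: o_4 = (10.1924, 7.3640, 6.4142)

10.192 7.364 6.414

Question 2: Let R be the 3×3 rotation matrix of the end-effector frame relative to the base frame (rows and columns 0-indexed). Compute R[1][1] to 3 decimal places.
0.707

End-effector y-axis (col 1 of R) = (-0.7071,0.7071,0.0000)
R[1][1] = 0.7071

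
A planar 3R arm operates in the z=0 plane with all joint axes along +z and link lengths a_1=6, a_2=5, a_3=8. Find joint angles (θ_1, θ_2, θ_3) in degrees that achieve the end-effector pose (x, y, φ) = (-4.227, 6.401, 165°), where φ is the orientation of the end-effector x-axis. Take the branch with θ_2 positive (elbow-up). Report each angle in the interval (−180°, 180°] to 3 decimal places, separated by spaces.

wrist centre = target − a_3·(cos φ, sin φ) = (3.5004, 4.3304)
cos θ_2 = (31.0056−6²−5²)/(2·6·5) = -0.4999; θ_2 = 119.9938° (elbow-up)
β = atan2(4.3304,3.5004) = 51.0505°; ψ = atan2(4.3304,3.5005) = 51.0497°
θ_1 = β − ψ = 0.0008°
θ_3 = φ − θ_1 − θ_2 = 45.0054° (wrapped to (-180°,180°])

0.001 119.994 45.005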